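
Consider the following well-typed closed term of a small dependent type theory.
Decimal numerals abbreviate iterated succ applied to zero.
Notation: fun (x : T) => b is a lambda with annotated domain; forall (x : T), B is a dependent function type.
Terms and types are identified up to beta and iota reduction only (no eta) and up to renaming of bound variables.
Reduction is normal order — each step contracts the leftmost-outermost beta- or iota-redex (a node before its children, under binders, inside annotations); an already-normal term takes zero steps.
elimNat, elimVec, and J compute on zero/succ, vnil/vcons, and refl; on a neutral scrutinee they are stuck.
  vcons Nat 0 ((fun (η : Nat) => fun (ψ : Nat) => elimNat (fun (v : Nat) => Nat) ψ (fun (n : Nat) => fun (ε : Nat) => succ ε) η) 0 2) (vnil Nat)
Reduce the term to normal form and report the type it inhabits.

reduced normal form:
  vcons Nat 0 2 (vnil Nat)
type:
  Vec Nat 1


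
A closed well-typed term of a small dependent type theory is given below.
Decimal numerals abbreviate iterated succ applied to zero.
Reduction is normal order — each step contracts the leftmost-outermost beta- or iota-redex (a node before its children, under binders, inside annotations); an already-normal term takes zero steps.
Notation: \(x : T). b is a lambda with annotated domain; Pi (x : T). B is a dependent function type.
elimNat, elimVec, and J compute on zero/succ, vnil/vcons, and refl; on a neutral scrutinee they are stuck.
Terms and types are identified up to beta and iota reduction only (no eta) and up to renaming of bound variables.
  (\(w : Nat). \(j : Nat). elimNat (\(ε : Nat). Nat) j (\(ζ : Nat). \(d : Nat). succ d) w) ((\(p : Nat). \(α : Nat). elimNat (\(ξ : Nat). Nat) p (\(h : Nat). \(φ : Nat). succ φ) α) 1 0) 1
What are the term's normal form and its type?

reduced normal form:
  2
the term's type:
  Nat
observation: contracting a beta-redex first, the term normalizes in 9 steps.


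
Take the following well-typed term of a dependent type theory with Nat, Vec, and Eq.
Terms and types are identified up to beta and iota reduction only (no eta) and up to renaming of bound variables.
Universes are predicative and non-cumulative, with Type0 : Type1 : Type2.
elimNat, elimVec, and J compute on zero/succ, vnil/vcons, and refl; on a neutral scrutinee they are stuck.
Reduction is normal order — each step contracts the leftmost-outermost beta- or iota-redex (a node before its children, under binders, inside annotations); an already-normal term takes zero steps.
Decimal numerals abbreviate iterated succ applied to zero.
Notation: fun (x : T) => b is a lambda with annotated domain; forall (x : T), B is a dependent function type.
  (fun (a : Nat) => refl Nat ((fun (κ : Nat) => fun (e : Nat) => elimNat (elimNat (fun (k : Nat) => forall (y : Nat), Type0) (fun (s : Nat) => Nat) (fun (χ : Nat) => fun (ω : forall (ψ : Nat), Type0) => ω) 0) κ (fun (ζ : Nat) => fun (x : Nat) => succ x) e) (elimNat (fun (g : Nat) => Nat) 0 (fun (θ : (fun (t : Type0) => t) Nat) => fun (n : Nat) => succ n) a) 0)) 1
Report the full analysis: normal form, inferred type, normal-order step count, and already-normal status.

resulting normal form:
  refl Nat 1
inferred type:
  Eq Nat 1 1
steps to reach normal form (normal order): 8
term was already normal: no
first redex: a beta-redex


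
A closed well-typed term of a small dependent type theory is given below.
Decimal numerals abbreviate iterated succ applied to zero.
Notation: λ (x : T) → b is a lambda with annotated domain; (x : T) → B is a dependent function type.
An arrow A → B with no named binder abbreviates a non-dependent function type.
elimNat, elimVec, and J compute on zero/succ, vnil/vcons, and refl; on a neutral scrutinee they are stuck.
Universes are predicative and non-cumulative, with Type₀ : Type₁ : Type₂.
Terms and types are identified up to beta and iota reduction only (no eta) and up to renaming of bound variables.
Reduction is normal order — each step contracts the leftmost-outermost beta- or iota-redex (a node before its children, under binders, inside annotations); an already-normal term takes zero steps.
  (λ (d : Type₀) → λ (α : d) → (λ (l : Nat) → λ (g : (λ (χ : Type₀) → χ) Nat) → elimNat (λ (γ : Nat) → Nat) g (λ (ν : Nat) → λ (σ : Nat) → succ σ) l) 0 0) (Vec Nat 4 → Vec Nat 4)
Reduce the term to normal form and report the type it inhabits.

resulting normal form:
  λ (d : Vec Nat 4 → Vec Nat 4) → 0
the term's type:
  (Vec Nat 4 → Vec Nat 4) → Nat
observation: normalization takes exactly 4 steps under the normal-order strategy.


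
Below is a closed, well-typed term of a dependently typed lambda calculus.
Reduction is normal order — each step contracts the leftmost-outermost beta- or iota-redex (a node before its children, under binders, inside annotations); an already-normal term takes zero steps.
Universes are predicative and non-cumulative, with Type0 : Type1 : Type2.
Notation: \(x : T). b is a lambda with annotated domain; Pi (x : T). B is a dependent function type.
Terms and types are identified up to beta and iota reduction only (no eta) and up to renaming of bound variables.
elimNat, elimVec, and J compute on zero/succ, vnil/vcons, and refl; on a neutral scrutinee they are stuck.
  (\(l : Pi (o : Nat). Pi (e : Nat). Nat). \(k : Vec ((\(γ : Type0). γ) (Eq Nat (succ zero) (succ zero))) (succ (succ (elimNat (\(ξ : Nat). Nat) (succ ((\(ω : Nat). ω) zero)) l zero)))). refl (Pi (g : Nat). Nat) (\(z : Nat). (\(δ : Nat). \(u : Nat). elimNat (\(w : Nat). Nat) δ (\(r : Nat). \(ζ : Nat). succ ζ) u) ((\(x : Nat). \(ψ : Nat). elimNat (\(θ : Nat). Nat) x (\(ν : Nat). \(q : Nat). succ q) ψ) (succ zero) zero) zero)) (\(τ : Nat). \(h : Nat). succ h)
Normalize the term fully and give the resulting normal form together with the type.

resulting normal form:
  \(l : Vec (Eq Nat (succ zero) (succ zero)) (succ (succ (succ zero)))). refl (Pi (o : Nat). Nat) (\(e : Nat). succ zero)
the term's type:
  Pi (l : Vec (Eq Nat (succ zero) (succ zero)) (succ (succ (succ zero)))). Eq (Pi (o : Nat). Nat) (\(e : Nat). succ zero) (\(k : Nat). succ zero)


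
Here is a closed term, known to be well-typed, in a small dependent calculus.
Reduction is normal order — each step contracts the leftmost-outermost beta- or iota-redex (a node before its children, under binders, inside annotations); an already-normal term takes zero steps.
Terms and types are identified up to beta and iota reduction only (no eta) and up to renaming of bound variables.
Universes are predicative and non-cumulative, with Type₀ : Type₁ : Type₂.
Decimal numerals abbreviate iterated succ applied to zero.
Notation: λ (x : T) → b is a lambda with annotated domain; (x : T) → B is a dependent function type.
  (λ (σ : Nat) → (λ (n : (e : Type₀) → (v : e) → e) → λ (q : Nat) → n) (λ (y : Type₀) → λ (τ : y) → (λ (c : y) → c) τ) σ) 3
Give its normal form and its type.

normal form:
  λ (σ : Type₀) → λ (n : σ) → n
inferred type:
  (σ : Type₀) → (n : σ) → σ


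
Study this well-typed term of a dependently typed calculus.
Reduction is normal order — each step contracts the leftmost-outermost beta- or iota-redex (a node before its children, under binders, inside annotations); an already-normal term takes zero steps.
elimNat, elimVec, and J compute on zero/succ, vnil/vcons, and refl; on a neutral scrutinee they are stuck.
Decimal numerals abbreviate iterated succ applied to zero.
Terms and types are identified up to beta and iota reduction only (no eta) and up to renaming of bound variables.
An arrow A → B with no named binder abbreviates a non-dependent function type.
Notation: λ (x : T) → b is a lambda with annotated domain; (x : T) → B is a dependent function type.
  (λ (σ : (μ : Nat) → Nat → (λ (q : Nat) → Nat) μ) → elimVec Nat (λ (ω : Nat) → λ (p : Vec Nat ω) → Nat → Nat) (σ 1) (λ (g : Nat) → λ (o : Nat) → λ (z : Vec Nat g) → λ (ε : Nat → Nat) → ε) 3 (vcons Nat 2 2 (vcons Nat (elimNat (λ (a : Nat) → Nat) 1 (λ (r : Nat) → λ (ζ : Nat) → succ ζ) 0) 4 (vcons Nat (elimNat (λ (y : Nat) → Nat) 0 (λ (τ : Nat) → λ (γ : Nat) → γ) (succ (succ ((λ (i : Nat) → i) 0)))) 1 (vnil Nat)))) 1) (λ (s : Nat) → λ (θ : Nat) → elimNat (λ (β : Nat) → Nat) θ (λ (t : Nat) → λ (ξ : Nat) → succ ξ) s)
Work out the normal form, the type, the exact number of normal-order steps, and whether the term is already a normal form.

normal form:
  2
the term's type:
  Nat
steps to reach normal form (normal order): 23
already normal: no
first contracted redex: a beta-redex


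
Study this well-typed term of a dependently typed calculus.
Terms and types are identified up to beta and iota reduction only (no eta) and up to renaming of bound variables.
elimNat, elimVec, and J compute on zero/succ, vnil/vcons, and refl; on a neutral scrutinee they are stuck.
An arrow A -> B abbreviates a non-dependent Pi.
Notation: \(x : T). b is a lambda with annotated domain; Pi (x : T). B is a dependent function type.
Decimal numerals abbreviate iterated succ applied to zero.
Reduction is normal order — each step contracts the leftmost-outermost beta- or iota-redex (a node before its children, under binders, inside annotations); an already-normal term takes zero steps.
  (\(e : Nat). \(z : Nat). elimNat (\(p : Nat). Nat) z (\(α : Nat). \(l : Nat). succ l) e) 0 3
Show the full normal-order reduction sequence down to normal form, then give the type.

normal-order reduction sequence:
  (\(e : Nat). \(z : Nat). elimNat (\(p : Nat). Nat) z (\(α : Nat). \(l : Nat). succ l) e) 0 3
  ~> (\(e : Nat). elimNat (\(z : Nat). Nat) e (\(p : Nat). \(α : Nat). succ α) 0) 3
  ~> elimNat (\(e : Nat). Nat) 3 (\(z : Nat). \(p : Nat). succ p) 0
  ~> 3
the term's type:
  Nat


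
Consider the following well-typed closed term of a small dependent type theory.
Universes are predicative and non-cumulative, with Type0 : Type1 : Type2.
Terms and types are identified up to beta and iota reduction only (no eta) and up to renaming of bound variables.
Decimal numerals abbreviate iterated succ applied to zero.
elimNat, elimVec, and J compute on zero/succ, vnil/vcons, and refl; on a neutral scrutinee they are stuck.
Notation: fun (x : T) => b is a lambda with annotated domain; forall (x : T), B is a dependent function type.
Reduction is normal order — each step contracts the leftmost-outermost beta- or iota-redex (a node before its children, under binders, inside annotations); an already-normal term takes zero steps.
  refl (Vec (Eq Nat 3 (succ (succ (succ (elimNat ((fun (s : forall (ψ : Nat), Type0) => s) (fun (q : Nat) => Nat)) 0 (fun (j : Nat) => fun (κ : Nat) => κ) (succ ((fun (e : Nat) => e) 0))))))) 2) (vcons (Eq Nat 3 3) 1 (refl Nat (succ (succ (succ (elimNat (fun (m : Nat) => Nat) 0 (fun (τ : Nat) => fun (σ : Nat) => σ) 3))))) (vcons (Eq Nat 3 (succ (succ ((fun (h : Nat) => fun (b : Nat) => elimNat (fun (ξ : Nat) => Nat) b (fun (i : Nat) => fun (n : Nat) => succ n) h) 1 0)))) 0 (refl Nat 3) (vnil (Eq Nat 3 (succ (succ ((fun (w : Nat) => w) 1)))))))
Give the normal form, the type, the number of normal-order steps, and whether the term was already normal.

resulting normal form:
  refl (Vec (Eq Nat 3 3) 2) (vcons (Eq Nat 3 3) 1 (refl Nat 3) (vcons (Eq Nat 3 3) 0 (refl Nat 3) (vnil (Eq Nat 3 3))))
the term's type:
  Eq (Vec (Eq Nat 3 3) 2) (vcons (Eq Nat 3 3) 1 (refl Nat 3) (vcons (Eq Nat 3 3) 0 (refl Nat 3) (vnil (Eq Nat 3 3)))) (vcons (Eq Nat 3 3) 1 (refl Nat 3) (vcons (Eq Nat 3 3) 0 (refl Nat 3) (vnil (Eq Nat 3 3))))
steps to reach normal form (normal order): 23
term was already normal: no
first redex: an elimNat iota-redex


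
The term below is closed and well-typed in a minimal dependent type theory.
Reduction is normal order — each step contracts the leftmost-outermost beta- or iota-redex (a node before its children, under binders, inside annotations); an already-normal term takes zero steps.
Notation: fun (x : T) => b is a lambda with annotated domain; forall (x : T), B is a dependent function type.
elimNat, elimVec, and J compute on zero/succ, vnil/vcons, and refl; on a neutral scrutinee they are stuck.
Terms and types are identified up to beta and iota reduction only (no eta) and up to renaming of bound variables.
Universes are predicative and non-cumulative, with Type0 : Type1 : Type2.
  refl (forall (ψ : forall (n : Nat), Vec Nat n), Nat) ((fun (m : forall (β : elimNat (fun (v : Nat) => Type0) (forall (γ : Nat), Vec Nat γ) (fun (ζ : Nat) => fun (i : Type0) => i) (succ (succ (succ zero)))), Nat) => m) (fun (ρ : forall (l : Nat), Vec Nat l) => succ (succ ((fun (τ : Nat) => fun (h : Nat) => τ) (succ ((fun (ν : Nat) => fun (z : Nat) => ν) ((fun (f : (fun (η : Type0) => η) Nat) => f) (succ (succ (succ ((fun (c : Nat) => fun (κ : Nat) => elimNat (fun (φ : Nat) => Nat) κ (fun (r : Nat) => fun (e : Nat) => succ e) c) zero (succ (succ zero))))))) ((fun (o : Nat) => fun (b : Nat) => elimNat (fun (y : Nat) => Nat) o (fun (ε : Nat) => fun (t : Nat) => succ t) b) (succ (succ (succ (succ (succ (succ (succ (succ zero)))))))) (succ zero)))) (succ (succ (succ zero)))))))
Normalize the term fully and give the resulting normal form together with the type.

reduced normal form:
  refl (forall (ψ : forall (n : Nat), Vec Nat n), Nat) (fun (m : forall (β : Nat), Vec Nat β) => succ (succ (succ (succ (succ (succ (succ (succ zero))))))))
type:
  Eq (forall (ψ : forall (n : Nat), Vec Nat n), Nat) (fun (m : forall (β : Nat), Vec Nat β) => succ (succ (succ (succ (succ (succ (succ (succ zero)))))))) (fun (v : forall (γ : Nat), Vec Nat γ) => succ (succ (succ (succ (succ (succ (succ (succ zero))))))))
observation: 9 normal-order steps normalize the term, beginning with a beta-redex.


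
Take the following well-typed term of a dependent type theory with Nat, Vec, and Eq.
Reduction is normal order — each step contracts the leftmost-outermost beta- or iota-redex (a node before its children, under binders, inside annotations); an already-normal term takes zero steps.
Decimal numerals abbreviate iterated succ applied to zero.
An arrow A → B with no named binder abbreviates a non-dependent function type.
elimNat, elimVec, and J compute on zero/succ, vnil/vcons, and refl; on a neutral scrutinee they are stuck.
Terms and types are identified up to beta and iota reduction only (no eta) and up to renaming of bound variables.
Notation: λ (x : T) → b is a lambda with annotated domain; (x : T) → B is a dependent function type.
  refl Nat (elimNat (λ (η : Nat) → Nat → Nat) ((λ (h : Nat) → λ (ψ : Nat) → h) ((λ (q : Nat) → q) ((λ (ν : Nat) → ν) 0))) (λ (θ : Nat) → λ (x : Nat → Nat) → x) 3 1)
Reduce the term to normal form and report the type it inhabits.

normal form:
  refl Nat 0
inferred type:
  Eq Nat 0 0


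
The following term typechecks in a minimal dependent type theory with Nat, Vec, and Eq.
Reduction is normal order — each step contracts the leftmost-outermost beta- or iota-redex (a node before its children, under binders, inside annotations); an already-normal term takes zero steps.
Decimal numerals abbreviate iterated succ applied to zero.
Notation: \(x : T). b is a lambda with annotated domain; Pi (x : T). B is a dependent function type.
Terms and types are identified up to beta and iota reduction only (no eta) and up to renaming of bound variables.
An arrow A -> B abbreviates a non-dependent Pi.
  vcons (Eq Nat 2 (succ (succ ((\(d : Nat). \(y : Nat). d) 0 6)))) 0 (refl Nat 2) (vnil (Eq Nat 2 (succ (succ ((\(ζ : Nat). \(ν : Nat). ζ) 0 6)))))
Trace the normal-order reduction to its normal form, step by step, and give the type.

normal-order reduction sequence:
  vcons (Eq Nat 2 (succ (succ ((\(d : Nat). \(y : Nat). d) 0 6)))) 0 (refl Nat 2) (vnil (Eq Nat 2 (succ (succ ((\(ζ : Nat). \(ν : Nat). ζ) 0 6)))))
  ~> vcons (Eq Nat 2 (succ (succ ((\(d : Nat). 0) 6)))) 0 (refl Nat 2) (vnil (Eq Nat 2 (succ (succ ((\(y : Nat). \(ζ : Nat). y) 0 6)))))
  ~> vcons (Eq Nat 2 2) 0 (refl Nat 2) (vnil (Eq Nat 2 (succ (succ ((\(d : Nat). \(y : Nat). d) 0 6)))))
  ~> vcons (Eq Nat 2 2) 0 (refl Nat 2) (vnil (Eq Nat 2 (succ (succ ((\(d : Nat). 0) 6)))))
  ~> vcons (Eq Nat 2 2) 0 (refl Nat 2) (vnil (Eq Nat 2 2))
type:
  Vec (Eq Nat 2 2) 1


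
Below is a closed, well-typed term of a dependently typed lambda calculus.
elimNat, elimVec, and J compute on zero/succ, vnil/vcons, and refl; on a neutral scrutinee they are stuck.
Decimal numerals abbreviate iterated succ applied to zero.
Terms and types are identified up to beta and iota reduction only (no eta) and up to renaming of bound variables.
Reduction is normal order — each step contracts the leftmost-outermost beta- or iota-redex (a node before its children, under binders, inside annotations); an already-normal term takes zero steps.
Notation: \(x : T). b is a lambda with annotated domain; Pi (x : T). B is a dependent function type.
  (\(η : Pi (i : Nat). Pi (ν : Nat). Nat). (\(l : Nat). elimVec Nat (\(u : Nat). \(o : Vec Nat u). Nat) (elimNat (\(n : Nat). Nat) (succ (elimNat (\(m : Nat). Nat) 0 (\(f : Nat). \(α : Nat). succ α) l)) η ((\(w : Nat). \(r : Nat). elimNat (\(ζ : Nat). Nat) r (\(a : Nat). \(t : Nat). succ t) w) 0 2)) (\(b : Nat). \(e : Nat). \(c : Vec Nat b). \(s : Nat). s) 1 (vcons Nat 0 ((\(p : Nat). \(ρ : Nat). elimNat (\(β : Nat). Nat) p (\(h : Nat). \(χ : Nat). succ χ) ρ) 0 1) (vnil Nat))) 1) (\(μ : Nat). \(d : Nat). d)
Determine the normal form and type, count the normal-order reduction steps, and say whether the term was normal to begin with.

reduced normal form:
  2
type:
  Nat
normal-order step count: 22
term was already normal: no
first contracted redex: a beta-redex


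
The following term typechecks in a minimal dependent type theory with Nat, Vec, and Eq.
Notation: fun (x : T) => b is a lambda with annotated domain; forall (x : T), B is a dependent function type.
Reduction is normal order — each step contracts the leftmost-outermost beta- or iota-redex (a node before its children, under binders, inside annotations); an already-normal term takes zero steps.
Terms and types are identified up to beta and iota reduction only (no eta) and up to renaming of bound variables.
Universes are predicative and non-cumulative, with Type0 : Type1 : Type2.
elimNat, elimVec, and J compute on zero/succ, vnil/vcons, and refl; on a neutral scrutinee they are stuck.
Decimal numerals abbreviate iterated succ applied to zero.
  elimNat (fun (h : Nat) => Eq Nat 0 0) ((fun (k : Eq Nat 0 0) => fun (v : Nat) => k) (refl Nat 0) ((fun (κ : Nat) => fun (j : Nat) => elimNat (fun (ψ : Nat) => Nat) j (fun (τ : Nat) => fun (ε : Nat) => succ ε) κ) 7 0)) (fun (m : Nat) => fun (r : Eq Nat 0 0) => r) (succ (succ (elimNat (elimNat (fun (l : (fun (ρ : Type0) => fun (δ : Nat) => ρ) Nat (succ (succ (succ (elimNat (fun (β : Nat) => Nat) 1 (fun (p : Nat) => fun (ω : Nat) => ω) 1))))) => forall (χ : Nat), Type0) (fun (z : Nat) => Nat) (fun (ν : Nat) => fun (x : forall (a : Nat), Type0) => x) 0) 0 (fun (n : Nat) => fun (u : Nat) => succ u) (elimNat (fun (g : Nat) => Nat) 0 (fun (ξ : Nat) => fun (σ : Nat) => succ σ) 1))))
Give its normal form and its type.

normal form:
  refl Nat 0
the term's type:
  Eq Nat 0 0
observation: the first redex contracted is an elimNat iota-redex; the normal form is reached in 21 normal-order steps.


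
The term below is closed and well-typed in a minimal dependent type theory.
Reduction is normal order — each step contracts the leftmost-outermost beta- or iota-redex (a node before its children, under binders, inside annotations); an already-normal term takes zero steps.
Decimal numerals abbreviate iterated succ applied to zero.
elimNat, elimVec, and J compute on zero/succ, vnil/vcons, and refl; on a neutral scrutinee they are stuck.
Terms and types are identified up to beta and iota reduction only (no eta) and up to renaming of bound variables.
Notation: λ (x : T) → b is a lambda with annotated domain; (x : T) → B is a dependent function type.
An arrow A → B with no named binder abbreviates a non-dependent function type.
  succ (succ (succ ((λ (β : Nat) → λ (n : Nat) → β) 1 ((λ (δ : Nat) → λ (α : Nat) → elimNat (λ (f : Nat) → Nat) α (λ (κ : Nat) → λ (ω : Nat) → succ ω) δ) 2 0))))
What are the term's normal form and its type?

resulting normal form:
  4
inferred type:
  Nat


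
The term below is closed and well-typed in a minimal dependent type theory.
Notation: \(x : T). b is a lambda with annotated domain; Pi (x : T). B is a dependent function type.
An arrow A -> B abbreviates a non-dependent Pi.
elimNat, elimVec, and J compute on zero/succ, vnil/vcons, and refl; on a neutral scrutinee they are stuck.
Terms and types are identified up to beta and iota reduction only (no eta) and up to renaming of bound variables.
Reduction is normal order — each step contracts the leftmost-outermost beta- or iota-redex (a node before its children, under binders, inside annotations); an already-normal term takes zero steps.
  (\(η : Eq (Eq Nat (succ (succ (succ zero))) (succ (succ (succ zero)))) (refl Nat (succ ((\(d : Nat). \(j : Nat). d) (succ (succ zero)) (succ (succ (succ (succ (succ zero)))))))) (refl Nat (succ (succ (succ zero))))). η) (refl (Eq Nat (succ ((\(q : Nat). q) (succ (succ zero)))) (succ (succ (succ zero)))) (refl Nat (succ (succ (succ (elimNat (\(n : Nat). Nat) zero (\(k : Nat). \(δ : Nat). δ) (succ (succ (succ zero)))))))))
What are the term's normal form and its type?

resulting normal form:
  refl (Eq Nat (succ (succ (succ zero))) (succ (succ (succ zero)))) (refl Nat (succ (succ (succ zero))))
inferred type:
  Eq (Eq Nat (succ (succ (succ zero))) (succ (succ (succ zero)))) (refl Nat (succ (succ (succ zero)))) (refl Nat (succ (succ (succ zero))))
observation: the term reaches its normal form after 12 normal-order steps.


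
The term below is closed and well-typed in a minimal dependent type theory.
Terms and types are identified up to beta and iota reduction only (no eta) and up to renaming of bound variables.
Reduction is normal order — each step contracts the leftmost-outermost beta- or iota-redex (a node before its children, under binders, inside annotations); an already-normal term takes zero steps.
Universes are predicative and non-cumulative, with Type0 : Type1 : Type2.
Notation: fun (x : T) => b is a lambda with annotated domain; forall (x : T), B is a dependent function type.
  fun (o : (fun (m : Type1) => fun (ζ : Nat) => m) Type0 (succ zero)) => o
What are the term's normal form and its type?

reduced normal form:
  fun (o : Type0) => o
type:
  forall (o : Type0), Type0
observation: normalization takes exactly 2 steps under the normal-order strategy.


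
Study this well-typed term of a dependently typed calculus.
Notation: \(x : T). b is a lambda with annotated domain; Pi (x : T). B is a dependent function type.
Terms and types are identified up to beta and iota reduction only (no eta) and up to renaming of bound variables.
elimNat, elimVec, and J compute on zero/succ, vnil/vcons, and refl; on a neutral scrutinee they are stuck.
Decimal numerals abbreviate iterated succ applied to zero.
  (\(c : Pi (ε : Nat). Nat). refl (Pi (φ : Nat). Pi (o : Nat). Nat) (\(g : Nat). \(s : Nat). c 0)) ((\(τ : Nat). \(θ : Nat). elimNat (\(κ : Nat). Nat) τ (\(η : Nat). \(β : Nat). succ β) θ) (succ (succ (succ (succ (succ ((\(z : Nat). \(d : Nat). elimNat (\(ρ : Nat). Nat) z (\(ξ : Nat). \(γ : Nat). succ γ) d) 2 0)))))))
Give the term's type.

type:
  Eq (Pi (c : Nat). Pi (ε : Nat). Nat) (\(φ : Nat). \(o : Nat). 7) (\(g : Nat). \(s : Nat). 7)


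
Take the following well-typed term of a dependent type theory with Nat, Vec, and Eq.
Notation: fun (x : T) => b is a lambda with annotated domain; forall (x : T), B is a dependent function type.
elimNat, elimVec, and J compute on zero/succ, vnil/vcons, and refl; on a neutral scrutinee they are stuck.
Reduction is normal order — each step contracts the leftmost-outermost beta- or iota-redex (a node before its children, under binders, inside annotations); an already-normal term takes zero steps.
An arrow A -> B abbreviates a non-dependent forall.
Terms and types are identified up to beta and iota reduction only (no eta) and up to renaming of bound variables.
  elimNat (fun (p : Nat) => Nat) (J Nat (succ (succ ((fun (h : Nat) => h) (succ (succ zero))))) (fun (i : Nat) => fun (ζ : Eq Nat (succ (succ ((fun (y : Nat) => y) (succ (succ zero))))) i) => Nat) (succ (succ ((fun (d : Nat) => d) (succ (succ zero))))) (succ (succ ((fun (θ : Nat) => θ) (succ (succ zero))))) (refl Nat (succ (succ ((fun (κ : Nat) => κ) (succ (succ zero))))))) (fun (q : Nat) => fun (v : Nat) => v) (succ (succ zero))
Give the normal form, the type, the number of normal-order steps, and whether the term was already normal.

resulting normal form:
  succ (succ (succ (succ zero)))
type:
  Nat
reduction steps (normal order): 9
started in normal form: no
first contracted redex: an elimNat iota-redex


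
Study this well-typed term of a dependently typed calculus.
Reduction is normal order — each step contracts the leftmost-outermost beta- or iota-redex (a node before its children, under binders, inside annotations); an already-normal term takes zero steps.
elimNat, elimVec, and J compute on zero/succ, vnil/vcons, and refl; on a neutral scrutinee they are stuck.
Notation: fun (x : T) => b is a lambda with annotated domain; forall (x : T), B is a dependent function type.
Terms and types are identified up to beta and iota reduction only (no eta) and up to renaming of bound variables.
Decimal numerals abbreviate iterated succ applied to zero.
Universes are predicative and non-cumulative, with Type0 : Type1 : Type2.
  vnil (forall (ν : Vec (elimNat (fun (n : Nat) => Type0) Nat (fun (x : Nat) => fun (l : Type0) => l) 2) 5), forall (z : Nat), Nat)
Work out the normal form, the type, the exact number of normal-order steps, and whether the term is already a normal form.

normal form:
  vnil (forall (ν : Vec Nat 5), forall (n : Nat), Nat)
type:
  Vec (forall (ν : Vec Nat 5), forall (n : Nat), Nat) 0
steps to reach normal form (normal order): 7
started in normal form: no
first redex: an elimNat iota-redex


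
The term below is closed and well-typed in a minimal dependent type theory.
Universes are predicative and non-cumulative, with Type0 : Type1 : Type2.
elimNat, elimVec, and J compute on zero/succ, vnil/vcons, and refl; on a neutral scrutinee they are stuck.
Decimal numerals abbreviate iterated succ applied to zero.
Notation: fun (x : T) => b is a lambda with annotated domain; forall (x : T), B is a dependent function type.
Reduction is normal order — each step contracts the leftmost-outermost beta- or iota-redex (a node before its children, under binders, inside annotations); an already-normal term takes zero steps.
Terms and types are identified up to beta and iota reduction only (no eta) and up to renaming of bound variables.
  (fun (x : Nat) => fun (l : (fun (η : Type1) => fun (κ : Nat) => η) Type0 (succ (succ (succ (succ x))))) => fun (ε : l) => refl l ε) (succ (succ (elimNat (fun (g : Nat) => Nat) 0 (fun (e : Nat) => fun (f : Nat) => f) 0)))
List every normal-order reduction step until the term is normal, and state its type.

normal-order reduction sequence:
  (fun (x : Nat) => fun (l : (fun (η : Type1) => fun (κ : Nat) => η) Type0 (succ (succ (succ (succ x))))) => fun (ε : l) => refl l ε) (succ (succ (elimNat (fun (g : Nat) => Nat) 0 (fun (e : Nat) => fun (f : Nat) => f) 0)))
  ~> fun (x : (fun (l : Type1) => fun (η : Nat) => l) Type0 (succ (succ (succ (succ (succ (succ (elimNat (fun (κ : Nat) => Nat) 0 (fun (ε : Nat) => fun (g : Nat) => g) 0)))))))) => fun (e : x) => refl x e
  ~> fun (x : (fun (l : Nat) => Type0) (succ (succ (succ (succ (succ (succ (elimNat (fun (η : Nat) => Nat) 0 (fun (κ : Nat) => fun (ε : Nat) => ε) 0)))))))) => fun (g : x) => refl x g
  ~> fun (x : Type0) => fun (l : x) => refl x l
type:
  forall (x : Type0), forall (l : x), Eq x l l


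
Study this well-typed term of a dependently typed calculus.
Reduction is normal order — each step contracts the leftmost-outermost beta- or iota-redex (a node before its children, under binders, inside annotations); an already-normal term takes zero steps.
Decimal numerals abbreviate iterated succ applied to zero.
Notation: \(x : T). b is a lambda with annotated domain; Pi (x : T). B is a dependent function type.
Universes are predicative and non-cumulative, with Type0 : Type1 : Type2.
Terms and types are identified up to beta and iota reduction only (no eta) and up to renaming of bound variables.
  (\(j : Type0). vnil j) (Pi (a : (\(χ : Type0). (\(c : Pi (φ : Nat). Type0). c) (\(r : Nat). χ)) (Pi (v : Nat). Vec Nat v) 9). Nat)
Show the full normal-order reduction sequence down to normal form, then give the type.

reduction (normal order):
  (\(j : Type0). vnil j) (Pi (a : (\(χ : Type0). (\(c : Pi (φ : Nat). Type0). c) (\(r : Nat). χ)) (Pi (v : Nat). Vec Nat v) 9). Nat)
  ~> vnil (Pi (j : (\(a : Type0). (\(χ : Pi (c : Nat). Type0). χ) (\(φ : Nat). a)) (Pi (r : Nat). Vec Nat r) 9). Nat)
  ~> vnil (Pi (j : (\(a : Pi (χ : Nat). Type0). a) (\(c : Nat). Pi (φ : Nat). Vec Nat φ) 9). Nat)
  ~> vnil (Pi (j : (\(a : Nat). Pi (χ : Nat). Vec Nat χ) 9). Nat)
  ~> vnil (Pi (j : Pi (a : Nat). Vec Nat a). Nat)
type:
  Vec (Pi (j : Pi (a : Nat). Vec Nat a). Nat) 0


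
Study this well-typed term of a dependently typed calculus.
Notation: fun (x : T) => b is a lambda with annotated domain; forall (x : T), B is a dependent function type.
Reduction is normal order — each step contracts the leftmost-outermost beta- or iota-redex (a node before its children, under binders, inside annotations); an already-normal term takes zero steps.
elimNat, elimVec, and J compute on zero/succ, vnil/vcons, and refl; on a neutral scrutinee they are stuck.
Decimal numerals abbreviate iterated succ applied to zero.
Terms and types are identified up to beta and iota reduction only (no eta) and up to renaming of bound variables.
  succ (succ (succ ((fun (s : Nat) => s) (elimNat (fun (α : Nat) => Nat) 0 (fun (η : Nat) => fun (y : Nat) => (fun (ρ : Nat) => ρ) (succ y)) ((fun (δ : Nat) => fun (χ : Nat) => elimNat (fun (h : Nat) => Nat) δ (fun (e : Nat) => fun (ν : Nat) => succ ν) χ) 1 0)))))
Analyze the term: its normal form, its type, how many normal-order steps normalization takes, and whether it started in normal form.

normal form:
  4
the term's type:
  Nat
normal-order step count: 9
started in normal form: no
first contracted redex: a beta-redex


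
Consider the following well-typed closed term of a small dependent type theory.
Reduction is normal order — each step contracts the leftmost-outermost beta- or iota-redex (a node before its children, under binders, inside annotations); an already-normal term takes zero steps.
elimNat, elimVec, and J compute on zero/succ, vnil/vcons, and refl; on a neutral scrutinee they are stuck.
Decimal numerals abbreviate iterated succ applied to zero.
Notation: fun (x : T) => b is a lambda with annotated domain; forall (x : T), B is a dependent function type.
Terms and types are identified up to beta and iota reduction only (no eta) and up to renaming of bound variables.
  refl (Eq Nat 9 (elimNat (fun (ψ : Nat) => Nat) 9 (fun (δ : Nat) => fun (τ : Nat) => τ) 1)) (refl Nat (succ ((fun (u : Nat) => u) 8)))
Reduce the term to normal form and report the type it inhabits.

normal form:
  refl (Eq Nat 9 9) (refl Nat 9)
the term's type:
  Eq (Eq Nat 9 9) (refl Nat 9) (refl Nat 9)
observation: the first redex contracted is an elimNat iota-redex; the normal form is reached in 5 normal-order steps.


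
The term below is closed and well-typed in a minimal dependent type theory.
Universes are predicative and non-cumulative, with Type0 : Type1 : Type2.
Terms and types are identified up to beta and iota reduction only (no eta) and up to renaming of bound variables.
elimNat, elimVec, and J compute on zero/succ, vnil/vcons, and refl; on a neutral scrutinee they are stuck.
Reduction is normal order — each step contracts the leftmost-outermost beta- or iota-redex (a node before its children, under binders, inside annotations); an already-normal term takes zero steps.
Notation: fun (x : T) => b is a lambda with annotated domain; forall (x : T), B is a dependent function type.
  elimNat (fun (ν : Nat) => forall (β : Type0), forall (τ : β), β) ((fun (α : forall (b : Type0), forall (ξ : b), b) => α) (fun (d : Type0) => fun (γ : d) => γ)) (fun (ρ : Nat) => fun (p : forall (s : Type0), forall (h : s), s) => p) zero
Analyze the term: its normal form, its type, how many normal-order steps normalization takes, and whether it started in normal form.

reduced normal form:
  fun (ν : Type0) => fun (β : ν) => β
inferred type:
  forall (ν : Type0), forall (β : ν), ν
reduction steps (normal order): 2
term was already normal: no
first contracted redex: an elimNat iota-redex


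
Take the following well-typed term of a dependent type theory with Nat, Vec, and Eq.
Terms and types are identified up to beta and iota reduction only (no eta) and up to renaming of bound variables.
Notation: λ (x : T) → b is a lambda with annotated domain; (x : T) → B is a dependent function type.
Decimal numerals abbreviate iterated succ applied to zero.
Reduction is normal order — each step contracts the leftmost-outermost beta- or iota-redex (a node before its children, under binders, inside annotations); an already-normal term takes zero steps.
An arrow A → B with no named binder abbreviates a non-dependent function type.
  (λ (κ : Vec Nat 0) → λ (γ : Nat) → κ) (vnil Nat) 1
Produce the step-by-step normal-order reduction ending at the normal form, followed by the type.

reduction (normal order):
  (λ (κ : Vec Nat 0) → λ (γ : Nat) → κ) (vnil Nat) 1
  ~> (λ (κ : Nat) → vnil Nat) 1
  ~> vnil Nat
type:
  Vec Nat 0


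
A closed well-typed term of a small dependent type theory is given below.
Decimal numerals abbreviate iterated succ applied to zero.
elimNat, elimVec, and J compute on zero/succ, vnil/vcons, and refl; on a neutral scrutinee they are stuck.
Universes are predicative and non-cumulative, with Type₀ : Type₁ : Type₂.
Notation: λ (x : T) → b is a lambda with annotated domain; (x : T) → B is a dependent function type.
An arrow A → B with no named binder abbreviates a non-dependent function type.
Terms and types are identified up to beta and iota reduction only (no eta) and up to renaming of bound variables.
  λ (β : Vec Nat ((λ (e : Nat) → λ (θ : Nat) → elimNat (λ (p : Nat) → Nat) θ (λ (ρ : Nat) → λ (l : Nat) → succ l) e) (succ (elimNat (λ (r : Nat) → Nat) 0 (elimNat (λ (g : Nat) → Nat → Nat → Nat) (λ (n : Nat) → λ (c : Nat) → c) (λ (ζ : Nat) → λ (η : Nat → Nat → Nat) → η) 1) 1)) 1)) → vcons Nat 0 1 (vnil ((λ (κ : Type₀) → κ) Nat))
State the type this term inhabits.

type:
  Vec Nat 2 → Vec Nat 1


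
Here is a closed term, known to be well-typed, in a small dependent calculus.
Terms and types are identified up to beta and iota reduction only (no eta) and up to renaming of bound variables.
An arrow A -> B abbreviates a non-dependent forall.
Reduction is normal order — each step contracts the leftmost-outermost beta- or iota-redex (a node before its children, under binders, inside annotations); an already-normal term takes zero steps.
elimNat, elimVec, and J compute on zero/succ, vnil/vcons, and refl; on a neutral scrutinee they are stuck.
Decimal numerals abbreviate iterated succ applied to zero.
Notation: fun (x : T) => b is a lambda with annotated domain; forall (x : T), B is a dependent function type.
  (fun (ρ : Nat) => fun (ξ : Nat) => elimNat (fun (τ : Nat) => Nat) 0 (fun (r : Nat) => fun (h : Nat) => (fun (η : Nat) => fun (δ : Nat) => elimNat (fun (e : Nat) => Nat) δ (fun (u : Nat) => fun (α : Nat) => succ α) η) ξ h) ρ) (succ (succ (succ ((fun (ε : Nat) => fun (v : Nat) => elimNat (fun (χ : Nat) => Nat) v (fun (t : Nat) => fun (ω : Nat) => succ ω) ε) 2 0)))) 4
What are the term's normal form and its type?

resulting normal form:
  20
type:
  Nat


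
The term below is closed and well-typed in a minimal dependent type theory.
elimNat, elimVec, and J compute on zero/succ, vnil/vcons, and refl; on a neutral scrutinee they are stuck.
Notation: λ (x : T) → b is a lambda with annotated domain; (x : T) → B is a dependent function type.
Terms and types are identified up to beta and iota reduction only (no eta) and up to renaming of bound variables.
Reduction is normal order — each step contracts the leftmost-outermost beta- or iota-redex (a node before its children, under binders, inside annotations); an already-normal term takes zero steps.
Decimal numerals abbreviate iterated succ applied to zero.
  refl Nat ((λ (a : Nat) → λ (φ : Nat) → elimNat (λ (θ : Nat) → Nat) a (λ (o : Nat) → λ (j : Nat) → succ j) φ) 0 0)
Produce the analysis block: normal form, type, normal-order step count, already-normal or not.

resulting normal form:
  refl Nat 0
the term's type:
  Eq Nat 0 0
reduction steps (normal order): 3
term was already normal: no
first contracted redex: a beta-redex


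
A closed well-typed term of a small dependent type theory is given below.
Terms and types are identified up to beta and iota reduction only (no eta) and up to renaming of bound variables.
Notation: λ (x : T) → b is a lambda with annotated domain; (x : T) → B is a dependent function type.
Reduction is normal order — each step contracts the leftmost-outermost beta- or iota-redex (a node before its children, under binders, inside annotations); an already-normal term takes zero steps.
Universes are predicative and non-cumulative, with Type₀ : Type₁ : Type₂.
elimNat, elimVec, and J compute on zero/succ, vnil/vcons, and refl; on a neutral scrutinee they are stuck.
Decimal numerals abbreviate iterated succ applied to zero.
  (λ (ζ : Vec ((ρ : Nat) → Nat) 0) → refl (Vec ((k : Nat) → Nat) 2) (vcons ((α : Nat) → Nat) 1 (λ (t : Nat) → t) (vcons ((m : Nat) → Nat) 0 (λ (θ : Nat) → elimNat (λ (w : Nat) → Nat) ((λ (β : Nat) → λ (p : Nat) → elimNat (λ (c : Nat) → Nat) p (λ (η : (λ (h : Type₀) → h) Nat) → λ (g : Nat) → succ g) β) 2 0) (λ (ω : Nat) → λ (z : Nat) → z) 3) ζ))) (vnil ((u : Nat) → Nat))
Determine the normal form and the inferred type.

resulting normal form:
  refl (Vec ((ζ : Nat) → Nat) 2) (vcons ((ρ : Nat) → Nat) 1 (λ (k : Nat) → k) (vcons ((α : Nat) → Nat) 0 (λ (t : Nat) → 2) (vnil ((m : Nat) → Nat))))
the term's type:
  Eq (Vec ((ζ : Nat) → Nat) 2) (vcons ((ρ : Nat) → Nat) 1 (λ (k : Nat) → k) (vcons ((α : Nat) → Nat) 0 (λ (t : Nat) → 2) (vnil ((m : Nat) → Nat)))) (vcons ((θ : Nat) → Nat) 1 (λ (w : Nat) → w) (vcons ((β : Nat) → Nat) 0 (λ (p : Nat) → 2) (vnil ((c : Nat) → Nat))))


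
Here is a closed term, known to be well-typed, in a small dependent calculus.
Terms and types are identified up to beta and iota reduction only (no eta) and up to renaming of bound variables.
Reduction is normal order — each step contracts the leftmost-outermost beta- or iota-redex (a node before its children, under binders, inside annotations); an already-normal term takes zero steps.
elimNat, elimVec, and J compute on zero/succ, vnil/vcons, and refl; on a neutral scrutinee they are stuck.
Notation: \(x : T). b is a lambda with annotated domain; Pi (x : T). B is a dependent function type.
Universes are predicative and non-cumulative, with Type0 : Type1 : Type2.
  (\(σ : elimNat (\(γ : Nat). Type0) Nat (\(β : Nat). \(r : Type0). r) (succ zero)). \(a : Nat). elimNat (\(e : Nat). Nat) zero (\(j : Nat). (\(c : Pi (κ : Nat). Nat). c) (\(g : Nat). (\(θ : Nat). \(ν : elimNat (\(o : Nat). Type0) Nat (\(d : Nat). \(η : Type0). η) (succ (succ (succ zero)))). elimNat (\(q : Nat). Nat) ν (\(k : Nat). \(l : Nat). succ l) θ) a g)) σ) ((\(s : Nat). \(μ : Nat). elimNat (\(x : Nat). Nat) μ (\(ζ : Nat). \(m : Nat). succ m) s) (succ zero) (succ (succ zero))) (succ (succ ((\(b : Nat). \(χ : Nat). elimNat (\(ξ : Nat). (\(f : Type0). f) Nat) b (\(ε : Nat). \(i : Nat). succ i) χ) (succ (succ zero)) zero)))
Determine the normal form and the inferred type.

reduced normal form:
  succ (succ (succ (succ (succ (succ (succ (succ (succ (succ (succ (succ zero)))))))))))
type:
  Nat
observation: reduction starts at a beta-redex, and 37 normal-order steps reach the normal form.
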